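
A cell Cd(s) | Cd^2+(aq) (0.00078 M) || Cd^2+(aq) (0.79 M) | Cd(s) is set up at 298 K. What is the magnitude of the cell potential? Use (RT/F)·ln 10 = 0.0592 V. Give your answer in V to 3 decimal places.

For a concentration cell E°cell = 0, since both electrodes use the same couple.
The compartment with the higher Cd^2+(aq) concentration (0.79 M) acts as the cathode; ions are reduced there and produced at the dilute (0.00078 M) anode.
With n = 2, Ecell = −(0.0592/2)·log([dilute]/[conc]) = −(0.0592/2)·log(0.00078/0.79) = +0.089 V.

0.089 V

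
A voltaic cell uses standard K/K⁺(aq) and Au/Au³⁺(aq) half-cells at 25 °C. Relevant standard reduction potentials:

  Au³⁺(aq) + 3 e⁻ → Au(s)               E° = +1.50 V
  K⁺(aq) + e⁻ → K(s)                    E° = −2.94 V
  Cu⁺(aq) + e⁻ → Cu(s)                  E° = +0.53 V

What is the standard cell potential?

The Au³⁺/Au couple has the higher E°, so Au ion is reduced (cathode) and K is oxidized (anode).
E°cell = E°(cathode) − E°(anode) = +1.50 − (−2.94) = +4.44 V.

+4.44 V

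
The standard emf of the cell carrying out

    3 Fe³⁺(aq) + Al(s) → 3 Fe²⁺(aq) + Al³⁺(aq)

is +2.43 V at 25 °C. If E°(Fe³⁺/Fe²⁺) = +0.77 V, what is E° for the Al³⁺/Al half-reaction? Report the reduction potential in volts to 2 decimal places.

−1.66 V

In the reaction as written the Fe³⁺/Fe²⁺ couple is reduced (cathode) and Al³⁺/Al is oxidized (anode), so E°cell = E°(Fe³⁺/Fe²⁺) − E°(Al³⁺/Al).
E°(Al³⁺/Al) = E°(cathode) − E°cell = +0.77 − (+2.43) = −1.66 V.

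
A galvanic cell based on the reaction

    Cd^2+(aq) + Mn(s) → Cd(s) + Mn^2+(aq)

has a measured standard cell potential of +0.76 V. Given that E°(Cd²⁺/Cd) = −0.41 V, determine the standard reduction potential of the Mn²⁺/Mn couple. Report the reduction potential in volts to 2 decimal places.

−1.17 V

In the reaction as written the Cd²⁺/Cd couple is reduced (cathode) and Mn²⁺/Mn is oxidized (anode), so E°cell = E°(Cd²⁺/Cd) − E°(Mn²⁺/Mn).
E°(Mn²⁺/Mn) = E°(cathode) − E°cell = −0.41 − (+0.76) = −1.17 V.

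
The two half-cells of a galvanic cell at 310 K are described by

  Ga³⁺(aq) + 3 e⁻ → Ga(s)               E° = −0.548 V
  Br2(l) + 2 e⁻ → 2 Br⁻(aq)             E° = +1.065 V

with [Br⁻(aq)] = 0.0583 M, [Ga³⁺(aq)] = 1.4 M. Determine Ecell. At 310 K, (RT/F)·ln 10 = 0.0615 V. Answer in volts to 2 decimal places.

Br₂/Br⁻ is reduced (cathode, E° = +1.065 V) and Ga³⁺/Ga is oxidized (anode).
E°cell = +1.065 − (−0.548) = +1.613 V, with n = 6 electrons transferred.
The balanced reaction is 3 Br2(l) + 2 Ga(s) → 6 Br⁻(aq) + 2 Ga³⁺(aq), so Q = [Br⁻(aq)]^6·[Ga³⁺(aq)]^2 = 7.7×10^−8 and log Q = −7.114.
Applying E = E° − (RT ln10/nF)·log Q gives +1.613 − (0.0615/6)(−7.114) = +1.69 V.

+1.69 V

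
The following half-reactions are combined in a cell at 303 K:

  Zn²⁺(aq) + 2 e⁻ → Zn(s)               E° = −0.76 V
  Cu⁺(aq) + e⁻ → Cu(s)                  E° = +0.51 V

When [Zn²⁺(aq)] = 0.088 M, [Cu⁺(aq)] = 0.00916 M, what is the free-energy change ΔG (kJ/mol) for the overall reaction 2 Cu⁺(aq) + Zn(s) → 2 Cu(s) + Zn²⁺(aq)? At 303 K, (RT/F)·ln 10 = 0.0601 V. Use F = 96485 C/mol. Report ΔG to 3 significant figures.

−228 kJ/mol

The standard cell potential is +0.51 − (−0.76) = +1.27 V, with n = 2 electrons in the balanced equation.
Q = [Zn²⁺(aq)] / [Cu⁺(aq)]^2 = 1.05×10^3, so log Q = 3.021 and E = +1.27 − (0.0601/2)(3.021) = +1.1792 V.
ΔG = −nFE = −(2)(96485)(+1.1792) J/mol = −228 kJ/mol.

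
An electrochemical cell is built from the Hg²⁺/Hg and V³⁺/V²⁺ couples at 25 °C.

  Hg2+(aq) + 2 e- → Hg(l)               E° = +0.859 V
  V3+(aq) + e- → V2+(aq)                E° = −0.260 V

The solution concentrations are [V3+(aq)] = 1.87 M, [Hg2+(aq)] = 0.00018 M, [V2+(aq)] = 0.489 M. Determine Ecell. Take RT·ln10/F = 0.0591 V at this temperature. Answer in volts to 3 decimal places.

The Hg²⁺/Hg couple has the more positive E°, so it is the cathode; V³⁺/V²⁺ is the anode.
E°cell = +0.859 − (−0.260) = +1.119 V, with n = 2 electrons transferred.
The balanced reaction is Hg2+(aq) + 2 V2+(aq) → Hg(l) + 2 V3+(aq), so Q = [V3+(aq)]^2 / ([Hg2+(aq)]·[V2+(aq)]^2) = 8.12×10^4 and log Q = 4.910.
E = E° − (0.0591/n)·log Q = +1.119 − (0.0591/2)(4.910) = +0.974 V.

+0.974 V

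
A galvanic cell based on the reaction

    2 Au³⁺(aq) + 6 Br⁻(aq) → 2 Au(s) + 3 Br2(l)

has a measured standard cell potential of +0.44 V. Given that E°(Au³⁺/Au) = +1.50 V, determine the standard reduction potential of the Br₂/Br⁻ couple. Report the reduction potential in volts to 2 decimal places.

In the reaction as written the Au³⁺/Au couple is reduced (cathode) and Br₂/Br⁻ is oxidized (anode), so E°cell = E°(Au³⁺/Au) − E°(Br₂/Br⁻).
E°(Br₂/Br⁻) = E°(cathode) − E°cell = +1.50 − (+0.44) = +1.06 V.

+1.06 V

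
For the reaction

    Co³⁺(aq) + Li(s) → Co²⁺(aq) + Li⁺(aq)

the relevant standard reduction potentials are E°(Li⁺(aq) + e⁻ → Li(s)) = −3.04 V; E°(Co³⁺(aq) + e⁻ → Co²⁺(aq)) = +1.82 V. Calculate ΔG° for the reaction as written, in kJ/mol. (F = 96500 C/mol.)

−469 kJ/mol

In the reaction as written Co³⁺(aq) is reduced, so the Co³⁺/Co²⁺ couple is the cathode and Li⁺/Li is the anode.
E°cell = +1.82 − (−3.04) = +4.86 V; balancing electrons gives n = 1.
ΔG° = −nFE°cell = −(1)(96500)(+4.86) J/mol = −469 kJ/mol.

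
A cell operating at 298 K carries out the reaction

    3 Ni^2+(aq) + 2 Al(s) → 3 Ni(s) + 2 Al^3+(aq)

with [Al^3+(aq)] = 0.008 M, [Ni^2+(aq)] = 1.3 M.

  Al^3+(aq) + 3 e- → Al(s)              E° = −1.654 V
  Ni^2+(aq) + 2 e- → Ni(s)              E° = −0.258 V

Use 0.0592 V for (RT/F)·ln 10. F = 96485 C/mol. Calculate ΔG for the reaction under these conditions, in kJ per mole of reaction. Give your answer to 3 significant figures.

With Ni²⁺/Ni reduced at the cathode, E°cell = −0.258 − (−1.654) = +1.396 V and n = 6.
Here Q = [Al^3+(aq)]^2 / [Ni^2+(aq)]^3 = 2.91×10^−5 (log Q = −4.536), giving E = +1.396 − (0.0592/6)·(−4.536) = +1.4408 V.
ΔG = −nFE = −(6)(96485)(+1.4408) J/mol = −834 kJ/mol.

−834 kJ/mol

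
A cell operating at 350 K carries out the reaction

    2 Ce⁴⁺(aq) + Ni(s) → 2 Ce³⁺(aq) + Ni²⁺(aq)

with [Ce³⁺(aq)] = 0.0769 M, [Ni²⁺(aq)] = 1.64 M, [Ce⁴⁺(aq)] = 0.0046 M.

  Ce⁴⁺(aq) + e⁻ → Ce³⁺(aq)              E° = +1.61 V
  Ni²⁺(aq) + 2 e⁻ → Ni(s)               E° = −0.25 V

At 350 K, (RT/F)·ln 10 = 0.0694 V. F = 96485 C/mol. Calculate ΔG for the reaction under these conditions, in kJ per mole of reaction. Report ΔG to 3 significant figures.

E°cell = +1.61 − (−0.25) = +1.86 V; the balanced reaction transfers n = 2 electrons.
The reaction quotient is ([Ce³⁺(aq)]^2·[Ni²⁺(aq)]) / [Ce⁴⁺(aq)]^2 = 458; by Nernst, E = +1.86 − (0.0694/2)(2.661) = +1.7677 V.
Finally ΔG = −nFE = −(2)(96485 C/mol)(+1.7677 V) = −341 kJ/mol.

−341 kJ/mol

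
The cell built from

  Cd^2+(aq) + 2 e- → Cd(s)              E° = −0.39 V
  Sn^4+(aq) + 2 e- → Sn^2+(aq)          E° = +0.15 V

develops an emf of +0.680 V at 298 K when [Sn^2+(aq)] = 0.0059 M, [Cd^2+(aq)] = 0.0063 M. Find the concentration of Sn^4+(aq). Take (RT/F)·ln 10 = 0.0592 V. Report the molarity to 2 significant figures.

2.0 M

With Sn⁴⁺/Sn²⁺ at the cathode and Cd²⁺/Cd at the anode, E°cell = +0.15 − (−0.39) = +0.54 V (n = 2).
Rearranging E = E° − (0.0592/n)·log Q gives log Q = 2(+0.54 − (+0.680))/0.0592 = −4.730.
Balancing electrons gives Sn^4+(aq) + Cd(s) → Sn^2+(aq) + Cd^2+(aq); thus Q = ([Sn^2+(aq)]·[Cd^2+(aq)]) / [Sn^4+(aq)].
Substituting the known concentrations and solving, log [Sn^4+(aq)] = 0.300 and [Sn^4+(aq)] = 2.0 M.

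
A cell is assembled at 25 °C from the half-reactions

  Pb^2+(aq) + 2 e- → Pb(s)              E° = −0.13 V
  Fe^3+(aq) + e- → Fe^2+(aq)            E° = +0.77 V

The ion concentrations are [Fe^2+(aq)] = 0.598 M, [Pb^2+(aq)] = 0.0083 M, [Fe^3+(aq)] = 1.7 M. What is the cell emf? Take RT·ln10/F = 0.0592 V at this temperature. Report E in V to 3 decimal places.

Fe³⁺/Fe²⁺ is reduced (cathode, E° = +0.77 V) and Pb²⁺/Pb is oxidized (anode).
E°cell = +0.77 − (−0.13) = +0.90 V, with n = 2 electrons transferred.
Balancing gives 2 Fe^3+(aq) + Pb(s) → 2 Fe^2+(aq) + Pb^2+(aq); hence Q = ([Fe^2+(aq)]^2·[Pb^2+(aq)]) / [Fe^3+(aq)]^2 = 0.00103 (log Q = −2.988).
By the Nernst equation, E = +0.90 − (0.0592/2)·(−2.988) = +0.988 V.

+0.988 V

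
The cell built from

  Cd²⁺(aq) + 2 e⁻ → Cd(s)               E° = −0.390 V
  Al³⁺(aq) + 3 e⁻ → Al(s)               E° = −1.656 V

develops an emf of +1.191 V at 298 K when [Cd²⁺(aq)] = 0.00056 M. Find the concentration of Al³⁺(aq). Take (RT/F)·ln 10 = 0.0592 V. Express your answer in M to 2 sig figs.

0.084 M

With Cd²⁺/Cd at the cathode and Al³⁺/Al at the anode, E°cell = −0.390 − (−1.656) = +1.266 V (n = 6).
Rearranging E = E° − (0.0592/n)·log Q gives log Q = 6(+1.266 − (+1.191))/0.0592 = 7.601.
For 3 Cd²⁺(aq) + 2 Al(s) → 3 Cd(s) + 2 Al³⁺(aq), the reaction quotient is Q = [Al³⁺(aq)]^2 / [Cd²⁺(aq)]^3.
Solving for the unknown gives log [Al³⁺(aq)] = −1.077, so [Al³⁺(aq)] ≈ 0.084 M.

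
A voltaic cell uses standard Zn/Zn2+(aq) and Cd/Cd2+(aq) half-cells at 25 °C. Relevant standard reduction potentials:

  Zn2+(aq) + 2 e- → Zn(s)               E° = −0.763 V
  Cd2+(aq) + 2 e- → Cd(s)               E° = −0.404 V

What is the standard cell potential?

Of the two couples in this cell, the one with the more positive reduction potential is reduced at the cathode: here that is Cd²⁺/Cd (−0.404 V); Zn²⁺/Zn (−0.763 V) is the anode.
E°cell = E°(cathode) − E°(anode) = −0.404 − (−0.763) = +0.359 V.

+0.359 V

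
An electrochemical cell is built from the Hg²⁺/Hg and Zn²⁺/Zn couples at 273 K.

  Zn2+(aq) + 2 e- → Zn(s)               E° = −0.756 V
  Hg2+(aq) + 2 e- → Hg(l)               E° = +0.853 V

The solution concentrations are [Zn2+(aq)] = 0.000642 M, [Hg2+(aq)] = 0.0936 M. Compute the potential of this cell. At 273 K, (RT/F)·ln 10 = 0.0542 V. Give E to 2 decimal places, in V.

+1.67 V

Hg²⁺/Hg is reduced (cathode, E° = +0.853 V) and Zn²⁺/Zn is oxidized (anode).
E°cell = E°cat − E°an = +0.853 − (−0.756) = +1.609 V; n = 2.
For the overall reaction Hg2+(aq) + Zn(s) → Hg(l) + Zn2+(aq), Q = [Zn2+(aq)] / [Hg2+(aq)] = 0.00686, giving log Q = −2.164.
By the Nernst equation, E = +1.609 − (0.0542/2)·(−2.164) = +1.67 V.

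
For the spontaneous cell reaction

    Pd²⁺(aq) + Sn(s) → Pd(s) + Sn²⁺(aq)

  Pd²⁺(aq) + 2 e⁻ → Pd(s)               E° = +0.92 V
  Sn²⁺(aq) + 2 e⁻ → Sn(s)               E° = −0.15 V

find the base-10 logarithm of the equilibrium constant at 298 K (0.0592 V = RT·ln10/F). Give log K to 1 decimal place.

The Pd²⁺/Pd couple is reduced (cathode); E°cell = +0.92 − (−0.15) = +1.07 V with n = 2.
At equilibrium E = 0, so log K = nE°cell / 0.0592 = (2)(+1.07) / 0.0592 = 36.1.

log K = 36.1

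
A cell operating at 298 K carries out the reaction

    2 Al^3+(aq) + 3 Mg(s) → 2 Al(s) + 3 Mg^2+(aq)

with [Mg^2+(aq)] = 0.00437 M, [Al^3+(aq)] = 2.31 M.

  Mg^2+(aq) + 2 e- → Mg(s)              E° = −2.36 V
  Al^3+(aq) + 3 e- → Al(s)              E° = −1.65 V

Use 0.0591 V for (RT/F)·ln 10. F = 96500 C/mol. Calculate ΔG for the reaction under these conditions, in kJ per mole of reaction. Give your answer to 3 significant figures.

E°cell = −1.65 − (−2.36) = +0.71 V; the balanced reaction transfers n = 6 electrons.
The reaction quotient is [Mg^2+(aq)]^3 / [Al^3+(aq)]^2 = 1.56×10^−8; by Nernst, E = +0.71 − (0.0591/6)(−7.806) = +0.7869 V.
Then ΔG = −nFE = −6 × 96500 × +0.7869 J/mol = −456 kJ/mol.

−456 kJ/mol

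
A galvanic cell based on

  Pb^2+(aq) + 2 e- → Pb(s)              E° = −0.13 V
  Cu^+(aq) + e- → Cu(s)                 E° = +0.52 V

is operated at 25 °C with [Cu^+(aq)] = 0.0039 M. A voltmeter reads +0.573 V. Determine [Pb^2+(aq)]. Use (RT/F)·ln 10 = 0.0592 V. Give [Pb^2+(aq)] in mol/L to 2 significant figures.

0.0061 M

With Cu⁺/Cu at the cathode and Pb²⁺/Pb at the anode, E°cell = +0.52 − (−0.13) = +0.65 V (n = 2).
From the Nernst equation, log Q = n(E° − E)/0.0592 = 2·(+0.65 − (+0.573))/0.0592 = 2.601.
For 2 Cu^+(aq) + Pb(s) → 2 Cu(s) + Pb^2+(aq), the reaction quotient is Q = [Pb^2+(aq)] / [Cu^+(aq)]^2.
Solving for the unknown gives log [Pb^2+(aq)] = −2.217, so [Pb^2+(aq)] ≈ 0.0061 M.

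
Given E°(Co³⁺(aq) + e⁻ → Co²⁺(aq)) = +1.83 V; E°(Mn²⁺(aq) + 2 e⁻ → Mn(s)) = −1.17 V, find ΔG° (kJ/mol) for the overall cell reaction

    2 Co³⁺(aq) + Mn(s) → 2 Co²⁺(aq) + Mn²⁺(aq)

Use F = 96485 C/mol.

−579 kJ/mol

In the reaction as written Co³⁺(aq) is reduced, so the Co³⁺/Co²⁺ couple is the cathode and Mn²⁺/Mn is the anode.
E°cell = +1.83 − (−1.17) = +3.00 V; balancing electrons gives n = 2.
ΔG° = −nFE°cell = −(2)(96485)(+3.00) J/mol = −579 kJ/mol.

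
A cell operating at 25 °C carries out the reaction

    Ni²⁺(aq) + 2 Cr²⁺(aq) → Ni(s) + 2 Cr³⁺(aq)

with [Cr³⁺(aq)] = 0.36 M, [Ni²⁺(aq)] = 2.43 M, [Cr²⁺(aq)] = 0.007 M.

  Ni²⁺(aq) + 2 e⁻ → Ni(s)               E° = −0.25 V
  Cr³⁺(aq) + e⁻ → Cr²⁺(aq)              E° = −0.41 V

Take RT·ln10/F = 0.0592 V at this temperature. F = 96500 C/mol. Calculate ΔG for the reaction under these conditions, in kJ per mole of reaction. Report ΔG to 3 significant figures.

−13.5 kJ/mol

E°cell = −0.25 − (−0.41) = +0.16 V; the balanced reaction transfers n = 2 electrons.
The reaction quotient is [Cr³⁺(aq)]^2 / ([Ni²⁺(aq)]·[Cr²⁺(aq)]^2) = 1.09×10^3; by Nernst, E = +0.16 − (0.0592/2)(3.037) = +0.0701 V.
ΔG = −nFE = −(2)(96500)(+0.0701) J/mol = −13.5 kJ/mol.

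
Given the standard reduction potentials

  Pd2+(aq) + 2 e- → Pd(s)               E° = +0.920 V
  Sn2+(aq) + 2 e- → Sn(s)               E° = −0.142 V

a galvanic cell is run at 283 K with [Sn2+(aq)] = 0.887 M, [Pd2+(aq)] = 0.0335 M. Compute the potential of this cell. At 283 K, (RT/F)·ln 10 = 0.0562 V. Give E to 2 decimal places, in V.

+1.02 V

The Pd²⁺/Pd couple has the more positive E°, so it is the cathode; Sn²⁺/Sn is the anode.
E°cell = +0.920 − (−0.142) = +1.062 V, with n = 2 electrons transferred.
The balanced reaction is Pd2+(aq) + Sn(s) → Pd(s) + Sn2+(aq), so Q = [Sn2+(aq)] / [Pd2+(aq)] = 26.5 and log Q = 1.423.
Applying E = E° − (RT ln10/nF)·log Q gives +1.062 − (0.0562/2)(1.423) = +1.02 V.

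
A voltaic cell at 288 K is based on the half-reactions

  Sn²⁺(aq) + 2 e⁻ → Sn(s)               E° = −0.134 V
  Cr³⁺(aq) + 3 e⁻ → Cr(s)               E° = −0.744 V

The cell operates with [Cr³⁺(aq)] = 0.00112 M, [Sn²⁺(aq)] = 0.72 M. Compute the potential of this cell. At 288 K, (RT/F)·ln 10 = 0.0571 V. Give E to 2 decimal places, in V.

Since E°(Sn²⁺/Sn) > E°(Cr³⁺/Cr), Sn²⁺/Sn serves as the cathode.
E°cell = −0.134 − (−0.744) = +0.610 V, with n = 6 electrons transferred.
For the overall reaction 3 Sn²⁺(aq) + 2 Cr(s) → 3 Sn(s) + 2 Cr³⁺(aq), Q = [Cr³⁺(aq)]^2 / [Sn²⁺(aq)]^3 = 3.36×10^−6, giving log Q = −5.474.
By the Nernst equation, E = +0.610 − (0.0571/6)·(−5.474) = +0.66 V.

+0.66 V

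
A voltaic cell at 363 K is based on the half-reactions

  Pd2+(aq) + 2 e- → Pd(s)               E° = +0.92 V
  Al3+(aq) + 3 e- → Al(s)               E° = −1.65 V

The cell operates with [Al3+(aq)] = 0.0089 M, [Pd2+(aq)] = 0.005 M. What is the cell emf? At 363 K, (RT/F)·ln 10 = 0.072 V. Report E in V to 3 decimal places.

+2.536 V

Since E°(Pd²⁺/Pd) > E°(Al³⁺/Al), Pd²⁺/Pd serves as the cathode.
E°cell = +0.92 − (−1.65) = +2.57 V, with n = 6 electrons transferred.
The balanced reaction is 3 Pd2+(aq) + 2 Al(s) → 3 Pd(s) + 2 Al3+(aq), so Q = [Al3+(aq)]^2 / [Pd2+(aq)]^3 = 634 and log Q = 2.802.
E = E° − (0.072/n)·log Q = +2.57 − (0.072/6)(2.802) = +2.536 V.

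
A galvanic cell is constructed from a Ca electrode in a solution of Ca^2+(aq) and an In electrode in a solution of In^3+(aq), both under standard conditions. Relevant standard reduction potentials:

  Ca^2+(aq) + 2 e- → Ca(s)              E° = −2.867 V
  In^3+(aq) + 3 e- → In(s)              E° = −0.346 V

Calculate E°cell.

+2.521 V

The In³⁺/In couple has the higher E°, so In ion is reduced (cathode) and Ca is oxidized (anode).
E°cell = E°(cathode) − E°(anode) = −0.346 − (−2.867) = +2.521 V.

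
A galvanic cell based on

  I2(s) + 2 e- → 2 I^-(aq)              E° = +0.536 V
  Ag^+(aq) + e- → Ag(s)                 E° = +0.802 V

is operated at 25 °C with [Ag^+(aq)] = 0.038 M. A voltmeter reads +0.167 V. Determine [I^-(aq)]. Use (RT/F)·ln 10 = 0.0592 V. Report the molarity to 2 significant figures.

The Ag⁺/Ag couple has the larger reduction potential, so it is the cathode: E°cell = +0.802 − (+0.536) = +0.266 V and n = 2.
Rearranging E = E° − (0.0592/n)·log Q gives log Q = 2(+0.266 − (+0.167))/0.0592 = 3.345.
For 2 Ag^+(aq) + 2 I^-(aq) → 2 Ag(s) + I2(s), the reaction quotient is Q = 1 / ([Ag^+(aq)]^2·[I^-(aq)]^2).
Solving for the unknown gives log [I^-(aq)] = −0.252, so [I^-(aq)] ≈ 0.56 M.

0.56 M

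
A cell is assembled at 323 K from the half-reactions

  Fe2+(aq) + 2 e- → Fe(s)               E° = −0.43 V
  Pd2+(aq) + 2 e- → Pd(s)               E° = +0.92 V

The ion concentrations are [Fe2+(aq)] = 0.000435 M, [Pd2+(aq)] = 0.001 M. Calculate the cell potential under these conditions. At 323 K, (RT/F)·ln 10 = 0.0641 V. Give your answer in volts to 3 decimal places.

+1.362 V

The Pd²⁺/Pd couple has the more positive E°, so it is the cathode; Fe²⁺/Fe is the anode.
E°cell = +0.92 − (−0.43) = +1.35 V, with n = 2 electrons transferred.
Balancing gives Pd2+(aq) + Fe(s) → Pd(s) + Fe2+(aq); hence Q = [Fe2+(aq)] / [Pd2+(aq)] = 0.435 (log Q = −0.362).
E = E° − (0.0641/n)·log Q = +1.35 − (0.0641/2)(−0.362) = +1.362 V.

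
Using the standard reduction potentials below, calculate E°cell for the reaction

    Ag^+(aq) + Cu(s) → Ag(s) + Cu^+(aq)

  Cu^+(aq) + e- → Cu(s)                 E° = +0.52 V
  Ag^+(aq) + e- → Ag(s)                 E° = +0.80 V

Ag^+(aq) gains electrons, so the Ag⁺/Ag couple is the cathode; the Cu⁺/Cu couple is the anode.
E°cell = E°(cathode) − E°(anode) = +0.80 − (+0.52) = +0.28 V.

+0.28 V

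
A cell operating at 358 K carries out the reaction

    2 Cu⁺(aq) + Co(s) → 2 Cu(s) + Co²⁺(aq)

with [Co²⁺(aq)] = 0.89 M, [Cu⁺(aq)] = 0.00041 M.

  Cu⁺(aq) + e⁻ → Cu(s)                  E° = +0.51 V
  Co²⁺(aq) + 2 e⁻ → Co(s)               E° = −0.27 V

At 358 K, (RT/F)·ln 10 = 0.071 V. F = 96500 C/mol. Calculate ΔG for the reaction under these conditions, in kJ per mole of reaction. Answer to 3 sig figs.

−104 kJ/mol

The standard cell potential is +0.51 − (−0.27) = +0.78 V, with n = 2 electrons in the balanced equation.
Here Q = [Co²⁺(aq)] / [Cu⁺(aq)]^2 = 5.29×10^6 (log Q = 6.724), giving E = +0.78 − (0.071/2)·(6.724) = +0.5413 V.
ΔG = −nFE = −(2)(96500)(+0.5413) J/mol = −104 kJ/mol.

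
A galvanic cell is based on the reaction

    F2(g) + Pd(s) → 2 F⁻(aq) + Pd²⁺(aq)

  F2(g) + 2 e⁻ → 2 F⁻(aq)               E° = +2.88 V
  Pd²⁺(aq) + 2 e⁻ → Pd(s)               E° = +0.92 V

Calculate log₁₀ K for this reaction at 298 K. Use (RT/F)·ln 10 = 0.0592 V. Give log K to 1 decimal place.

log K = 66.2

The F₂/F⁻ couple is reduced (cathode); E°cell = +2.88 − (+0.92) = +1.96 V with n = 2.
At equilibrium E = 0, so log K = nE°cell / 0.0592 = (2)(+1.96) / 0.0592 = 66.2.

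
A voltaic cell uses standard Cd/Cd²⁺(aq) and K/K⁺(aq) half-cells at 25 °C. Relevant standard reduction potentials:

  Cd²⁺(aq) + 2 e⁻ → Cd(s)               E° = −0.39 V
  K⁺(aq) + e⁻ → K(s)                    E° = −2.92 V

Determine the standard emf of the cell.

Of the two couples in this cell, the one with the more positive reduction potential is reduced at the cathode: here that is Cd²⁺/Cd (−0.39 V); K⁺/K (−2.92 V) is the anode.
E°cell = E°(cathode) − E°(anode) = −0.39 − (−2.92) = +2.53 V.

+2.53 V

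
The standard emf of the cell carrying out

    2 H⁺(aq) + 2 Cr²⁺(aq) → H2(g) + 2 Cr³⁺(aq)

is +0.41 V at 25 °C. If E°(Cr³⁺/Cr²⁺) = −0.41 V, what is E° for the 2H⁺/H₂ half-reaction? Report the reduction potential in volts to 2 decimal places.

+0.00 V

In the reaction as written the 2H⁺/H₂ couple is reduced (cathode) and Cr³⁺/Cr²⁺ is oxidized (anode), so E°cell = E°(2H⁺/H₂) − E°(Cr³⁺/Cr²⁺).
E°(2H⁺/H₂) = E°cell + E°(anode) = +0.41 + (−0.41) = +0.00 V.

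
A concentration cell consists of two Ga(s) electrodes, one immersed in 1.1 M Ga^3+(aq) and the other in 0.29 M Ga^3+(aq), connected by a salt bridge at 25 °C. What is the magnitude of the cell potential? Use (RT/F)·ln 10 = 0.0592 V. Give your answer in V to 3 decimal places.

For a concentration cell E°cell = 0, since both electrodes use the same couple.
The compartment with the higher Ga^3+(aq) concentration (1.1 M) acts as the cathode; ions are reduced there and produced at the dilute (0.29 M) anode.
With n = 3, Ecell = −(0.0592/3)·log([dilute]/[conc]) = −(0.0592/3)·log(0.29/1.1) = +0.011 V.

0.011 V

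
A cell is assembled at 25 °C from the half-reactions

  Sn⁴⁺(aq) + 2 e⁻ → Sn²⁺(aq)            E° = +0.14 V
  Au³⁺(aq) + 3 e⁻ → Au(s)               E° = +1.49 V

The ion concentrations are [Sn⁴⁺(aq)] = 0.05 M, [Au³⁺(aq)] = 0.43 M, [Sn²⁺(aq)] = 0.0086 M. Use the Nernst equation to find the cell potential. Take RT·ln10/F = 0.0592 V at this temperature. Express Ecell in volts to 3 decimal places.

+1.320 V

The Au³⁺/Au couple has the more positive E°, so it is the cathode; Sn⁴⁺/Sn²⁺ is the anode.
E°cell = +1.49 − (+0.14) = +1.35 V, with n = 6 electrons transferred.
The balanced reaction is 2 Au³⁺(aq) + 3 Sn²⁺(aq) → 2 Au(s) + 3 Sn⁴⁺(aq), so Q = [Sn⁴⁺(aq)]^3 / ([Au³⁺(aq)]^2·[Sn²⁺(aq)]^3) = 1.06×10^3 and log Q = 3.026.
E = E° − (0.0592/n)·log Q = +1.35 − (0.0592/6)(3.026) = +1.320 V.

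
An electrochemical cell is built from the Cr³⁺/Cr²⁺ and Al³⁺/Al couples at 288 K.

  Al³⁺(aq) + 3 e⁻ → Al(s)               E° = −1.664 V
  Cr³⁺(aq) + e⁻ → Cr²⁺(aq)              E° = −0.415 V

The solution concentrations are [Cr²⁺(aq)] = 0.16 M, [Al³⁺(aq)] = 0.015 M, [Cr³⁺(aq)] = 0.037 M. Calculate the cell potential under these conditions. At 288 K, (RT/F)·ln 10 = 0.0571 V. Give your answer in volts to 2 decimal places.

+1.25 V

Cr³⁺/Cr²⁺ is reduced (cathode, E° = −0.415 V) and Al³⁺/Al is oxidized (anode).
E°cell = E°cat − E°an = −0.415 − (−1.664) = +1.249 V; n = 3.
The balanced reaction is 3 Cr³⁺(aq) + Al(s) → 3 Cr²⁺(aq) + Al³⁺(aq), so Q = ([Cr²⁺(aq)]^3·[Al³⁺(aq)]) / [Cr³⁺(aq)]^3 = 1.21 and log Q = 0.084.
By the Nernst equation, E = +1.249 − (0.0571/3)·(0.084) = +1.25 V.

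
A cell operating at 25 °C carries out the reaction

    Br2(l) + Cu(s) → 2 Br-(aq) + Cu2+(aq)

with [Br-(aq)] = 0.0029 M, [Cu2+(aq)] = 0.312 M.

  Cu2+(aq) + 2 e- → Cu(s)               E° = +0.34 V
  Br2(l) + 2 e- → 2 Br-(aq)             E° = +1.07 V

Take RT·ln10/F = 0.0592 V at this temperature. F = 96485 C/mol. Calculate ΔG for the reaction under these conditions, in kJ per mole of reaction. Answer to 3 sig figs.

With Br₂/Br⁻ reduced at the cathode, E°cell = +1.07 − (+0.34) = +0.73 V and n = 2.
Here Q = [Br-(aq)]^2·[Cu2+(aq)] = 2.62×10^−6 (log Q = −5.581), giving E = +0.73 − (0.0592/2)·(−5.581) = +0.8952 V.
Then ΔG = −nFE = −2 × 96485 × +0.8952 J/mol = −173 kJ/mol.

−173 kJ/mol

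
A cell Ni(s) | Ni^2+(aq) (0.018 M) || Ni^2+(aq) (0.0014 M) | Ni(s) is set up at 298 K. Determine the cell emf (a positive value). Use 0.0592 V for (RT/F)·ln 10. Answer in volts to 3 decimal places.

0.033 V

For a concentration cell E°cell = 0, since both electrodes use the same couple.
The compartment with the higher Ni^2+(aq) concentration (0.018 M) acts as the cathode; ions are reduced there and produced at the dilute (0.0014 M) anode.
With n = 2, Ecell = −(0.0592/2)·log([dilute]/[conc]) = −(0.0592/2)·log(0.0014/0.018) = +0.033 V.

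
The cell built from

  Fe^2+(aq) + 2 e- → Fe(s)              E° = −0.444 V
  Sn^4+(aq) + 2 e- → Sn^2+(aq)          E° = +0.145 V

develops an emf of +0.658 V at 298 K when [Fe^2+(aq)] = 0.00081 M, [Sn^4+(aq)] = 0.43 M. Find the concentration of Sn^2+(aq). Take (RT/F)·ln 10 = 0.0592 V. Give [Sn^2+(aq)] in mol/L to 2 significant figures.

Sn⁴⁺/Sn²⁺ is the cathode (higher E°); E°cell = +0.145 − (−0.444) = +0.589 V with n = 2.
Rearranging E = E° − (0.0592/n)·log Q gives log Q = 2(+0.589 − (+0.658))/0.0592 = −2.331.
The balanced reaction is Sn^4+(aq) + Fe(s) → Sn^2+(aq) + Fe^2+(aq), so Q = ([Sn^2+(aq)]·[Fe^2+(aq)]) / [Sn^4+(aq)].
Substituting the known concentrations and solving, log [Sn^2+(aq)] = 0.394 and [Sn^2+(aq)] = 2.5 M.

2.5 M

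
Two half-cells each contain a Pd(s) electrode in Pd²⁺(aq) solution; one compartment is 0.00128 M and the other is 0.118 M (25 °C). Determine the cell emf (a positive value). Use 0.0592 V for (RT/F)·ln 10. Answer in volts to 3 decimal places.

0.058 V

For a concentration cell E°cell = 0, since both electrodes use the same couple.
The compartment with the higher Pd²⁺(aq) concentration (0.118 M) acts as the cathode; ions are reduced there and produced at the dilute (0.00128 M) anode.
With n = 2, Ecell = −(0.0592/2)·log([dilute]/[conc]) = −(0.0592/2)·log(0.00128/0.118) = +0.058 V.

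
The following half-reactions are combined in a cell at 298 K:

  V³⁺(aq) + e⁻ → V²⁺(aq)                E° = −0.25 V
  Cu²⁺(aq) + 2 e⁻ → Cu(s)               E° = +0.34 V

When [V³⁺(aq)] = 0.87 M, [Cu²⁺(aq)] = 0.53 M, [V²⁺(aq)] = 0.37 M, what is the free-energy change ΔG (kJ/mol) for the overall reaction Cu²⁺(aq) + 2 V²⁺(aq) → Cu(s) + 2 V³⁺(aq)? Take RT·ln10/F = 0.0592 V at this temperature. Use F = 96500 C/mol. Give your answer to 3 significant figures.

−108 kJ/mol

E°cell = +0.34 − (−0.25) = +0.59 V; the balanced reaction transfers n = 2 electrons.
The reaction quotient is [V³⁺(aq)]^2 / ([Cu²⁺(aq)]·[V²⁺(aq)]^2) = 10.4; by Nernst, E = +0.59 − (0.0592/2)(1.018) = +0.5599 V.
Then ΔG = −nFE = −2 × 96500 × +0.5599 J/mol = −108 kJ/mol.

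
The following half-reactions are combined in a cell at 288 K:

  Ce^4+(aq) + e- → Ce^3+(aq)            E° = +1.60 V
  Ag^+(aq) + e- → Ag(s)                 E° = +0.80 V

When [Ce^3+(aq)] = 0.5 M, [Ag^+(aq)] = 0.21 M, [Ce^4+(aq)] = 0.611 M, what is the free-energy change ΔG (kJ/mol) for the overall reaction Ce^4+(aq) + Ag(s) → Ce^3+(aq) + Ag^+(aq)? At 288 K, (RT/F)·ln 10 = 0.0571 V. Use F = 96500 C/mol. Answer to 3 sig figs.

−81.4 kJ/mol

E°cell = +1.60 − (+0.80) = +0.80 V; the balanced reaction transfers n = 1 electron.
Q = ([Ce^3+(aq)]·[Ag^+(aq)]) / [Ce^4+(aq)] = 0.172, so log Q = −0.765 and E = +0.80 − (0.0571/1)(−0.765) = +0.8437 V.
Finally ΔG = −nFE = −(1)(96500 C/mol)(+0.8437 V) = −81.4 kJ/mol.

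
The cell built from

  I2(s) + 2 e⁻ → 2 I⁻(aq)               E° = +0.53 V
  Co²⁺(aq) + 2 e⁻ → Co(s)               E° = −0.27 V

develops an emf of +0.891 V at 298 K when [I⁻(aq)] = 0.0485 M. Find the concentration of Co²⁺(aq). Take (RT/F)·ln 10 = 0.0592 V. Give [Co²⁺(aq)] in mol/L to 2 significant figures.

0.36 M

The I₂/I⁻ couple has the larger reduction potential, so it is the cathode: E°cell = +0.53 − (−0.27) = +0.80 V and n = 2.
From the Nernst equation, log Q = n(E° − E)/0.0592 = 2·(+0.80 − (+0.891))/0.0592 = −3.074.
Balancing electrons gives I2(s) + Co(s) → 2 I⁻(aq) + Co²⁺(aq); thus Q = [I⁻(aq)]^2·[Co²⁺(aq)].
Solving for the unknown gives log [Co²⁺(aq)] = −0.445, so [Co²⁺(aq)] ≈ 0.36 M.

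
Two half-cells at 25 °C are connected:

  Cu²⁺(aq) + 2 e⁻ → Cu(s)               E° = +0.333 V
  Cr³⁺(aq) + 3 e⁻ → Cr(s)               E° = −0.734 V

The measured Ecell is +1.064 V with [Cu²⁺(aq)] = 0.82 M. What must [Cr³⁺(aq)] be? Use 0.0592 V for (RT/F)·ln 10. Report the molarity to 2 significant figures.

Cu²⁺/Cu is the cathode (higher E°); E°cell = +0.333 − (−0.734) = +1.067 V with n = 6.
Rearranging E = E° − (0.0592/n)·log Q gives log Q = 6(+1.067 − (+1.064))/0.0592 = 0.304.
Balancing electrons gives 3 Cu²⁺(aq) + 2 Cr(s) → 3 Cu(s) + 2 Cr³⁺(aq); thus Q = [Cr³⁺(aq)]^2 / [Cu²⁺(aq)]^3.
Solving for the unknown gives log [Cr³⁺(aq)] = 0.023, so [Cr³⁺(aq)] ≈ 1.1 M.

1.1 M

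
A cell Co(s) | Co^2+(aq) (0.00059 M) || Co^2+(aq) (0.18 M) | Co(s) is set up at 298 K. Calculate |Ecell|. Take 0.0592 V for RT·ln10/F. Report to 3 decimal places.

For a concentration cell E°cell = 0, since both electrodes use the same couple.
The compartment with the higher Co^2+(aq) concentration (0.18 M) acts as the cathode; ions are reduced there and produced at the dilute (0.00059 M) anode.
With n = 2, Ecell = −(0.0592/2)·log([dilute]/[conc]) = −(0.0592/2)·log(0.00059/0.18) = +0.074 V.

0.074 V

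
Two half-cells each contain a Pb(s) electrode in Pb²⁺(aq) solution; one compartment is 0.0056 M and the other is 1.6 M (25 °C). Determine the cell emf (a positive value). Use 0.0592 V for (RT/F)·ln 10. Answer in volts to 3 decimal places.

0.073 V

For a concentration cell E°cell = 0, since both electrodes use the same couple.
The compartment with the higher Pb²⁺(aq) concentration (1.6 M) acts as the cathode; ions are reduced there and produced at the dilute (0.0056 M) anode.
With n = 2, Ecell = −(0.0592/2)·log([dilute]/[conc]) = −(0.0592/2)·log(0.0056/1.6) = +0.073 V.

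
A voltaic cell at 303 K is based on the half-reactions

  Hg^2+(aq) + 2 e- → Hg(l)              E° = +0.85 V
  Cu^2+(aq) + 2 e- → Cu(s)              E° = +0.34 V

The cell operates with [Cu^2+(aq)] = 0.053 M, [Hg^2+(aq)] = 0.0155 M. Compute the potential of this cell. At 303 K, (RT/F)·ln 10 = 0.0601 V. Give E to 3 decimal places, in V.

Since E°(Hg²⁺/Hg) > E°(Cu²⁺/Cu), Hg²⁺/Hg serves as the cathode.
The standard potential is +0.85 − (+0.34) = +0.51 V and the balanced reaction transfers n = 2 electrons.
The balanced reaction is Hg^2+(aq) + Cu(s) → Hg(l) + Cu^2+(aq), so Q = [Cu^2+(aq)] / [Hg^2+(aq)] = 3.42 and log Q = 0.534.
By the Nernst equation, E = +0.51 − (0.0601/2)·(0.534) = +0.494 V.

+0.494 V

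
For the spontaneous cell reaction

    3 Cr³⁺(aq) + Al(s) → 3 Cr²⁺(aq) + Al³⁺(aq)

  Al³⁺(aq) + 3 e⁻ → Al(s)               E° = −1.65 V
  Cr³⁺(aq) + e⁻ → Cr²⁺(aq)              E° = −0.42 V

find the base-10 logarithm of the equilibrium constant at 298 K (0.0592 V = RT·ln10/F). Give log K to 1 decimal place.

log K = 62.3

The Cr³⁺/Cr²⁺ couple is reduced (cathode); E°cell = −0.42 − (−1.65) = +1.23 V with n = 3.
At equilibrium E = 0, so log K = nE°cell / 0.0592 = (3)(+1.23) / 0.0592 = 62.3.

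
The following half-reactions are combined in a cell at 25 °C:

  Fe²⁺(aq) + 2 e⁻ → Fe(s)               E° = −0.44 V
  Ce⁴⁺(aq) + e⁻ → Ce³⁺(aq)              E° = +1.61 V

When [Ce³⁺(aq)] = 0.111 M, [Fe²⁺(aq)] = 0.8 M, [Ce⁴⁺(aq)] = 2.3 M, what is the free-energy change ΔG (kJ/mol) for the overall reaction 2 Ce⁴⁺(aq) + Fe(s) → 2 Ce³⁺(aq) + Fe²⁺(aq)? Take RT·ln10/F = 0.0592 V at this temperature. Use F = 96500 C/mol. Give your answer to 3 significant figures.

The standard cell potential is +1.61 − (−0.44) = +2.05 V, with n = 2 electrons in the balanced equation.
Here Q = ([Ce³⁺(aq)]^2·[Fe²⁺(aq)]) / [Ce⁴⁺(aq)]^2 = 0.00186 (log Q = −2.730), giving E = +2.05 − (0.0592/2)·(−2.730) = +2.1308 V.
ΔG = −nFE = −(2)(96500)(+2.1308) J/mol = −411 kJ/mol.

−411 kJ/mol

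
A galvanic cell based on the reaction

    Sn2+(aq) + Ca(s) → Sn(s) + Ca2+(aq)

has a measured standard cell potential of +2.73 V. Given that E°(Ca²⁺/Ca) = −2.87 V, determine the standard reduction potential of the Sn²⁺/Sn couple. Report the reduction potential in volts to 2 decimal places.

In the reaction as written the Sn²⁺/Sn couple is reduced (cathode) and Ca²⁺/Ca is oxidized (anode), so E°cell = E°(Sn²⁺/Sn) − E°(Ca²⁺/Ca).
E°(Sn²⁺/Sn) = E°cell + E°(anode) = +2.73 + (−2.87) = −0.14 V.

−0.14 V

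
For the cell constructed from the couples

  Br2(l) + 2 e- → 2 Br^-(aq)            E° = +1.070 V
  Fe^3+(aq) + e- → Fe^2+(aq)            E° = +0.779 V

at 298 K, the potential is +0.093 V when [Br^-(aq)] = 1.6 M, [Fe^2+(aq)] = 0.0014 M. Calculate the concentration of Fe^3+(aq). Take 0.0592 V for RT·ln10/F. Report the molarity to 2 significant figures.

1.9 M

The Br₂/Br⁻ couple has the larger reduction potential, so it is the cathode: E°cell = +1.070 − (+0.779) = +0.291 V and n = 2.
Since E = E° − (0.0592/n)·log Q, log Q = n(E° − E)/0.0592 = 6.689.
Balancing electrons gives Br2(l) + 2 Fe^2+(aq) → 2 Br^-(aq) + 2 Fe^3+(aq); thus Q = ([Br^-(aq)]^2·[Fe^3+(aq)]^2) / [Fe^2+(aq)]^2.
Substituting the known concentrations and solving, log [Fe^3+(aq)] = 0.287 and [Fe^3+(aq)] = 1.9 M.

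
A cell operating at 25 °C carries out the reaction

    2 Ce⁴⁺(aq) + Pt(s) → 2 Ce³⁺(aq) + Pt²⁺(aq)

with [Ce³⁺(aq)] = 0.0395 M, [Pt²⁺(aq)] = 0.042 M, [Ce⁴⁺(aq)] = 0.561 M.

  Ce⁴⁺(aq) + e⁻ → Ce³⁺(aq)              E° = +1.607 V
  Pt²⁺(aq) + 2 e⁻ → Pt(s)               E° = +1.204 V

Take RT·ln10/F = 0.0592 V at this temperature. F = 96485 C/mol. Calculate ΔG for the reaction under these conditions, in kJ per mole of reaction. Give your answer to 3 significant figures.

−98.8 kJ/mol

With Ce⁴⁺/Ce³⁺ reduced at the cathode, E°cell = +1.607 − (+1.204) = +0.403 V and n = 2.
Q = ([Ce³⁺(aq)]^2·[Pt²⁺(aq)]) / [Ce⁴⁺(aq)]^2 = 0.000208, so log Q = −3.681 and E = +0.403 − (0.0592/2)(−3.681) = +0.5120 V.
Finally ΔG = −nFE = −(2)(96485 C/mol)(+0.5120 V) = −98.8 kJ/mol.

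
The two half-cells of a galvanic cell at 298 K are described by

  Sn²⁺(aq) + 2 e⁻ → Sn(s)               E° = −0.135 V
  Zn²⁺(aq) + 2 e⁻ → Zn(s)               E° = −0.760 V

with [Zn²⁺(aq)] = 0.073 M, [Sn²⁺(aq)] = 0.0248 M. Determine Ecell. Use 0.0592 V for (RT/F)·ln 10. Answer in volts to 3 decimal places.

Since E°(Sn²⁺/Sn) > E°(Zn²⁺/Zn), Sn²⁺/Sn serves as the cathode.
The standard potential is −0.135 − (−0.760) = +0.625 V and the balanced reaction transfers n = 2 electrons.
For the overall reaction Sn²⁺(aq) + Zn(s) → Sn(s) + Zn²⁺(aq), Q = [Zn²⁺(aq)] / [Sn²⁺(aq)] = 2.94, giving log Q = 0.469.
Applying E = E° − (RT ln10/nF)·log Q gives +0.625 − (0.0592/2)(0.469) = +0.611 V.

+0.611 V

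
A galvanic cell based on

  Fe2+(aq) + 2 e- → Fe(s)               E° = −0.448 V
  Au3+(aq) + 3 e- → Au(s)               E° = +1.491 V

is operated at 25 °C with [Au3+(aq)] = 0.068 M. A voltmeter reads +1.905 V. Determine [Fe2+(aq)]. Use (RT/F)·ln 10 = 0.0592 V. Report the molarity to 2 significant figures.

2.3 M

The Au³⁺/Au couple has the larger reduction potential, so it is the cathode: E°cell = +1.491 − (−0.448) = +1.939 V and n = 6.
Since E = E° − (0.0592/n)·log Q, log Q = n(E° − E)/0.0592 = 3.446.
The balanced reaction is 2 Au3+(aq) + 3 Fe(s) → 2 Au(s) + 3 Fe2+(aq), so Q = [Fe2+(aq)]^3 / [Au3+(aq)]^2.
Isolating [Fe2+(aq)] in Q = 10^{3.446} yields log [Fe2+(aq)] = 0.370, i.e. 2.3 M.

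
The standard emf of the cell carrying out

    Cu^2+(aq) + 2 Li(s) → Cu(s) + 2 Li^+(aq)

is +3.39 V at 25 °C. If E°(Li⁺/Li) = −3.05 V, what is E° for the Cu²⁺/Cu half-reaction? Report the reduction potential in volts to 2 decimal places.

In the reaction as written the Cu²⁺/Cu couple is reduced (cathode) and Li⁺/Li is oxidized (anode), so E°cell = E°(Cu²⁺/Cu) − E°(Li⁺/Li).
E°(Cu²⁺/Cu) = E°cell + E°(anode) = +3.39 + (−3.05) = +0.34 V.

+0.34 V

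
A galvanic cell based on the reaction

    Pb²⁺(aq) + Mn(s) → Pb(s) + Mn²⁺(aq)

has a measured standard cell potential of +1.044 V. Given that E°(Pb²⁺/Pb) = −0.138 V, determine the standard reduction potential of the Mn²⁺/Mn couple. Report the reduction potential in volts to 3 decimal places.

−1.182 V

In the reaction as written the Pb²⁺/Pb couple is reduced (cathode) and Mn²⁺/Mn is oxidized (anode), so E°cell = E°(Pb²⁺/Pb) − E°(Mn²⁺/Mn).
E°(Mn²⁺/Mn) = E°(cathode) − E°cell = −0.138 − (+1.044) = −1.182 V.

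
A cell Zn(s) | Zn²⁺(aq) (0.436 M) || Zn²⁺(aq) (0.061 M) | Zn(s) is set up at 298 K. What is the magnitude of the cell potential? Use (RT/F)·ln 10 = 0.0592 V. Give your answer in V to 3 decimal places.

For a concentration cell E°cell = 0, since both electrodes use the same couple.
The compartment with the higher Zn²⁺(aq) concentration (0.436 M) acts as the cathode; ions are reduced there and produced at the dilute (0.061 M) anode.
With n = 2, Ecell = −(0.0592/2)·log([dilute]/[conc]) = −(0.0592/2)·log(0.061/0.436) = +0.025 V.

0.025 V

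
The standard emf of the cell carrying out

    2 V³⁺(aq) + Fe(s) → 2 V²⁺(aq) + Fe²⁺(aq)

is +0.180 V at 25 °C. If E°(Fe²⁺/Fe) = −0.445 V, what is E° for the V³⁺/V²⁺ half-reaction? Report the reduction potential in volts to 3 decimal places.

In the reaction as written the V³⁺/V²⁺ couple is reduced (cathode) and Fe²⁺/Fe is oxidized (anode), so E°cell = E°(V³⁺/V²⁺) − E°(Fe²⁺/Fe).
E°(V³⁺/V²⁺) = E°cell + E°(anode) = +0.180 + (−0.445) = −0.265 V.

−0.265 V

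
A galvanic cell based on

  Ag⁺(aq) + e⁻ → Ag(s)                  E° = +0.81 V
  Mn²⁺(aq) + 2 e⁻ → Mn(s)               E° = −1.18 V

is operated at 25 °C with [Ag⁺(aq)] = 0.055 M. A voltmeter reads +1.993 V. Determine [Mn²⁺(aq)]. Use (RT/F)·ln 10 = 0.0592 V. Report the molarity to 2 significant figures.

0.0024 M

The Ag⁺/Ag couple has the larger reduction potential, so it is the cathode: E°cell = +0.81 − (−1.18) = +1.99 V and n = 2.
Rearranging E = E° − (0.0592/n)·log Q gives log Q = 2(+1.99 − (+1.993))/0.0592 = −0.101.
The balanced reaction is 2 Ag⁺(aq) + Mn(s) → 2 Ag(s) + Mn²⁺(aq), so Q = [Mn²⁺(aq)] / [Ag⁺(aq)]^2.
Isolating [Mn²⁺(aq)] in Q = 10^{−0.101} yields log [Mn²⁺(aq)] = −2.620, i.e. 0.0024 M.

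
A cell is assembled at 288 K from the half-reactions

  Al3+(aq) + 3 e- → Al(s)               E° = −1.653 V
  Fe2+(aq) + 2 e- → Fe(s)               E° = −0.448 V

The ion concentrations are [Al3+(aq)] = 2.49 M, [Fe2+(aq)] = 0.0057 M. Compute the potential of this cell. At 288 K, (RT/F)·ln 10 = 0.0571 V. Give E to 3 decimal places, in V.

Fe²⁺/Fe is reduced (cathode, E° = −0.448 V) and Al³⁺/Al is oxidized (anode).
E°cell = −0.448 − (−1.653) = +1.205 V, with n = 6 electrons transferred.
For the overall reaction 3 Fe2+(aq) + 2 Al(s) → 3 Fe(s) + 2 Al3+(aq), Q = [Al3+(aq)]^2 / [Fe2+(aq)]^3 = 3.35×10^7, giving log Q = 7.525.
By the Nernst equation, E = +1.205 − (0.0571/6)·(7.525) = +1.133 V.

+1.133 V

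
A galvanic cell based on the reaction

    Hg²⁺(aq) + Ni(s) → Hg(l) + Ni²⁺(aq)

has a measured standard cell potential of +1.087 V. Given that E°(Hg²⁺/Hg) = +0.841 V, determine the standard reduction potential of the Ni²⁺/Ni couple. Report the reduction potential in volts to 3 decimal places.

−0.246 V

In the reaction as written the Hg²⁺/Hg couple is reduced (cathode) and Ni²⁺/Ni is oxidized (anode), so E°cell = E°(Hg²⁺/Hg) − E°(Ni²⁺/Ni).
E°(Ni²⁺/Ni) = E°(cathode) − E°cell = +0.841 − (+1.087) = −0.246 V.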